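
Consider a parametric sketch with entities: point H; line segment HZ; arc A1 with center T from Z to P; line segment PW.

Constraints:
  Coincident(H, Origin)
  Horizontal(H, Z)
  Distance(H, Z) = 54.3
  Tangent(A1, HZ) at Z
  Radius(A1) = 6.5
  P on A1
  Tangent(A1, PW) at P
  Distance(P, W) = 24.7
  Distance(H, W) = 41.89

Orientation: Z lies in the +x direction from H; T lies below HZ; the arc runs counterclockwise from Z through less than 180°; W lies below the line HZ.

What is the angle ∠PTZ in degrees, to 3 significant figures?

55.4°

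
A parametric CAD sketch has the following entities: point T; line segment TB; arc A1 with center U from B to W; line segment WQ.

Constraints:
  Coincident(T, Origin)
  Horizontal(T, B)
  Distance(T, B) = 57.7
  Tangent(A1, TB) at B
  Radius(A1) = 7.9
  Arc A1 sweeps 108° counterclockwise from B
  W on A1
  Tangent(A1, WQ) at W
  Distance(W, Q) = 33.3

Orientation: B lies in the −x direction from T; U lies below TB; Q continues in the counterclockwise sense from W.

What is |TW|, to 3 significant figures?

66.0

T is at the origin; T and B share the same y with |TB| = 57.7 and B on the −x side, so B = (-57.7, 0.00). The tangent condition forces UB to be normal to TB, so U = B + (0, -7.9) = (-57.7, -7.90). On A1, B sits at bearing 90° from U; a 108° counterclockwise sweep puts W at bearing 198°, so W = U + 7.9·(cos 198°, sin 198°) = (-65.2, -10.3). Then |TW| = |W − T| = 66.0.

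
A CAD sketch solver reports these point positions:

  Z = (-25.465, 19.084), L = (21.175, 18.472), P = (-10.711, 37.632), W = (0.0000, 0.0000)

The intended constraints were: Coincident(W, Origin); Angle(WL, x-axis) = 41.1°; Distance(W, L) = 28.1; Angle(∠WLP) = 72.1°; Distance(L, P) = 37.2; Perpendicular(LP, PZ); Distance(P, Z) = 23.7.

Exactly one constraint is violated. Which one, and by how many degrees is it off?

Perpendicular(LP, PZ) — off by 7.50°.

W = (0.00, 0.00) ✓; WL at 41.10° ✓; |WL| = 28.10 ✓; ∠WLP = 72.10° ✓; |LP| = 37.20 ✓; ∠(LP, PZ) = 82.50° ✗; |PZ| = 23.70 ✓.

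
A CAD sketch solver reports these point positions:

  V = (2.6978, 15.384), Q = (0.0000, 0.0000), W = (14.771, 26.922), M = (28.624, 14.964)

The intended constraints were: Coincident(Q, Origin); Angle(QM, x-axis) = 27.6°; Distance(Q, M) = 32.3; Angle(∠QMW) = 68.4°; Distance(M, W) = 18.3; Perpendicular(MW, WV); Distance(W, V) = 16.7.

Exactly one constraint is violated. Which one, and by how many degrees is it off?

Perpendicular(MW, WV) — off by 5.50°.

Q = (0.00, 0.00) ✓; QM at 27.60° ✓; |QM| = 32.30 ✓; ∠QMW = 68.40° ✓; |MW| = 18.30 ✓; ∠(MW, WV) = 84.50° ✗; |WV| = 16.70 ✓.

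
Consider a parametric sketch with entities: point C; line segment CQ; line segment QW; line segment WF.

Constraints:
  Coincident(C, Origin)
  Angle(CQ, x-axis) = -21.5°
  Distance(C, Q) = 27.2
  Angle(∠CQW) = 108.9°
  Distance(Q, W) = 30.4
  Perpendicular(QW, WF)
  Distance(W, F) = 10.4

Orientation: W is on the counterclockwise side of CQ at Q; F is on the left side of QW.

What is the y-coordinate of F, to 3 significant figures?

19.9

∠CQW = 108.9°, so QW runs at -21.5° + (180° − 108.9°) = 49.6° from the x-axis; with |QW| = 30.4, W = Q + 30.4·(cos 49.6°, sin 49.6°) = (45.0, 13.2). QW ⟂ WF; with |WF| = 10.4 on the left of QW, F = W + 10.4·(-0.762, 0.648) = (37.1, 19.9). So F.y = 19.9.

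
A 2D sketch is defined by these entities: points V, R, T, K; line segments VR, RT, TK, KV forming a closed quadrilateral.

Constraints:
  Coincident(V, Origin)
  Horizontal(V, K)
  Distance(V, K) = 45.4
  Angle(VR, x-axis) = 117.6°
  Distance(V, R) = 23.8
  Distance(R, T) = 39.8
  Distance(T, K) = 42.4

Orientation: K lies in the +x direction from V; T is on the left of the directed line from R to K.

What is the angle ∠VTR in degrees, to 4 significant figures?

31.78°

V is at the origin; V and K share the same y with |VK| = 45.4 and K in +x, so K = (45.4, 0). VR runs at 117.6° with |VR| = 23.8, so R = (-11.03, 21.09). T is determined by |RT| = 39.8 and |TK| = 42.4 together: it lies at the intersection of circle(R, 39.8) and circle(K, 42.4). With |RK| = 60.24, the foot of the radical line on RK is 28.35 from R and the perpendicular offset is √(39.8² − 28.35²) = 27.94. Taking the left-of-RK solution: T = (25.31, 37.34).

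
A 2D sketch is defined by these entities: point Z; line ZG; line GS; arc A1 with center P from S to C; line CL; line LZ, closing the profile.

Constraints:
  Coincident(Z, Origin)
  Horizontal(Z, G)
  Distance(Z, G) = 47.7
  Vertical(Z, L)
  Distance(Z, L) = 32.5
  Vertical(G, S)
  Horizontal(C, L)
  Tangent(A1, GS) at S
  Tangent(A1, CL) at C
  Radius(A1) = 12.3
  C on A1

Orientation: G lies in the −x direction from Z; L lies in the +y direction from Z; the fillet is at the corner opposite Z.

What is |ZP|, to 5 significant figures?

40.758

Z is at the origin; Z and G share the same y with |ZG| = 47.7 and G on the −x side, so G = (-47.700, 0.0000). ZL is vertical with |ZL| = 32.5 and L on the +y side, so L = (0.0000, 32.500). The virtual corner opposite Z is at (-47.700, 32.500). A1 meets GS tangentially, so PS is at right angles to GS and since A1 is tangent to CL there, PC ⟂ CL, with radius 12.3, so the center P sits 12.3 in from both sides at P = (-35.400, 20.200). Then |ZP| = |P − Z| = 40.758.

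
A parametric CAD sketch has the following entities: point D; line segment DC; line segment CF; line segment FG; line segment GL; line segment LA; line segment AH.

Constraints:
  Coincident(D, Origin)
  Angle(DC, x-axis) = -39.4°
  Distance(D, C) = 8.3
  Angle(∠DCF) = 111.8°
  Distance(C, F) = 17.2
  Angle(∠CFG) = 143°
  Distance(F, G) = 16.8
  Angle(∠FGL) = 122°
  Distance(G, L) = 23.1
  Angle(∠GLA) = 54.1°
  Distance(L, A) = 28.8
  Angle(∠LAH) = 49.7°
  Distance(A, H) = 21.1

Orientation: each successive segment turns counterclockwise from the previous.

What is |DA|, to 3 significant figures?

11.9

D is at the origin; DC runs at -39.4° with length 8.3, so C = (6.41, -5.27). ∠DCF = 111.8° gives CF at 28.8° from the x-axis; with |CF| = 17.2, F = (21.5, 3.02). ∠CFG = 143.0° gives FG at 65.8° from the x-axis; with |FG| = 16.8, G = (28.4, 18.3). ∠FGL = 122.0° gives GL at 124° from the x-axis; with |GL| = 23.1, L = (15.5, 37.5). ∠GLA = 54.1° gives LA at -110° from the x-axis; with |LA| = 28.8, A = (5.53, 10.5). Then |DA| = |A − D| = 11.9.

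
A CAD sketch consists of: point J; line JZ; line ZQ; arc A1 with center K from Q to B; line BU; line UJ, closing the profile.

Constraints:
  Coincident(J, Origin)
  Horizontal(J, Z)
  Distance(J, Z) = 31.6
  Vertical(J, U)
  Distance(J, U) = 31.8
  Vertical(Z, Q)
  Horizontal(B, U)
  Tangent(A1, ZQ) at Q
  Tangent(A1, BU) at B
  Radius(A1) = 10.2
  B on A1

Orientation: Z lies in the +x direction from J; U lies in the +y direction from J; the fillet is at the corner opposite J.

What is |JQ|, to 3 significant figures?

38.3

J is at the origin; JZ is horizontal with |JZ| = 31.6 and Z on the +x side, so Z = (31.6, 0.00). J and U share the same x with |JU| = 31.8 and U on the +y side, so U = (0.00, 31.8). The virtual corner opposite J is at (31.6, 31.8). Tangency of A1 to ZQ means the radius KQ is perpendicular to ZQ and the tangent condition forces KB to be normal to BU, with radius 10.2, so the center K sits 10.2 in from both sides at K = (21.4, 21.6). That places the tangent points at Q = (31.6, 21.6) on ZQ and B = (21.4, 31.8) on BU. Then |JQ| = |Q − J| = 38.3.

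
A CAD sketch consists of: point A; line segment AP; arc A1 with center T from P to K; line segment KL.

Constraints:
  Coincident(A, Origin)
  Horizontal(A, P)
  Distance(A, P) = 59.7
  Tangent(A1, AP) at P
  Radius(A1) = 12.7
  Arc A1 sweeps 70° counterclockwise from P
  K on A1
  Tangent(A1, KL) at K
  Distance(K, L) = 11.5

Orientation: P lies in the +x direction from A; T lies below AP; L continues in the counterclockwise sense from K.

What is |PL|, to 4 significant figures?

24.88

A is at the origin; AP is horizontal with |AP| = 59.7 and P on the +x side, so P = (59.70, 0.000). Tangency of A1 to AP means the radius TP is perpendicular to AP, so T = P + (0, -12.7) = (59.70, -12.70). On A1, P sits at bearing 90° from T; a 70° counterclockwise sweep puts K at bearing 160°, so K = T + 12.7·(cos 160°, sin 160°) = (47.77, -8.356). A1 meets KL tangentially, so TK is at right angles to KL, so KL runs along (−sin 160°, cos 160°); with |KL| = 11.5, L = (43.83, -19.16). Then |PL| = |L − P| = 24.88.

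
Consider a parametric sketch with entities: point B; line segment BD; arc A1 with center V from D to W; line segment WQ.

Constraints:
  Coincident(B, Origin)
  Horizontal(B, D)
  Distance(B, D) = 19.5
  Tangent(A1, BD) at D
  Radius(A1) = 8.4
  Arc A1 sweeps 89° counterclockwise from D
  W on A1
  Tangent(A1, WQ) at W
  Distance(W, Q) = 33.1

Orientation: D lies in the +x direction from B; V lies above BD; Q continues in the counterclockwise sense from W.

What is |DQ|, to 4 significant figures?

42.31

On A1, D sits at bearing -90° from V; an 89° counterclockwise sweep puts W at bearing -1°, so W = V + 8.4·(cos -1°, sin -1°) = (27.90, 8.253). Since A1 is tangent to WQ there, VW ⟂ WQ, so WQ runs along (−sin -1°, cos -1°); with |WQ| = 33.1, Q = (28.48, 41.35). Then |DQ| = |Q − D| = 42.31.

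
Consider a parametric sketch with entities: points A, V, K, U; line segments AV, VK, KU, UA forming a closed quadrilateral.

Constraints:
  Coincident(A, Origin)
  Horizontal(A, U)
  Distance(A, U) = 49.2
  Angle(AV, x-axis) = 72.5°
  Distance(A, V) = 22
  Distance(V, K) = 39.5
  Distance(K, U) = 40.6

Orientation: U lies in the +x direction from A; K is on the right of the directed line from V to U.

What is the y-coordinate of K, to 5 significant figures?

-18.028

A is at the origin; AU is horizontal with |AU| = 49.2 and U in +x, so U = (49.2, 0). AV runs at 72.5° with |AV| = 22.0, so V = (6.6155, 20.982). K is determined by |VK| = 39.5 and |KU| = 40.6 together: it lies at the intersection of circle(V, 39.5) and circle(U, 40.6). With |VU| = 47.473, the foot of the radical line on VU is 22.808 from V and the perpendicular offset is √(39.5² − 22.808²) = 32.249. Taking the right-of-VU solution: K = (12.822, -18.028).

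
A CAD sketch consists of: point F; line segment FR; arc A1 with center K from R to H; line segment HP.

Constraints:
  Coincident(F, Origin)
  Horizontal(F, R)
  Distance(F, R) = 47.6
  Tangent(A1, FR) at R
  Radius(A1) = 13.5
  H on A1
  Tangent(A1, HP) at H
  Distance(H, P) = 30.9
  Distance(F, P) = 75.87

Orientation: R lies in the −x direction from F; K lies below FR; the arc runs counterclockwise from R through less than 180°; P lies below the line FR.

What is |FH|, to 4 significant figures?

62.51

F is at the origin; F and R share the same y with |FR| = 47.6 and R on the −x side, so R = (-47.60, 0.000). The tangent condition forces KR to be normal to FR, so K = R + (0, -13.5) = (-47.60, -13.50). Since KH ⟂ HP (tangency), |KP| = √(13.5² + 30.9²) = 33.72 regardless of where H sits on A1. So P lies on both circle(F, 75.87) and circle(K, 33.72); the below-FR intersection is P = (-61.72, -44.12). H is the foot of the tangent from P: H = (-61.10, -13.23).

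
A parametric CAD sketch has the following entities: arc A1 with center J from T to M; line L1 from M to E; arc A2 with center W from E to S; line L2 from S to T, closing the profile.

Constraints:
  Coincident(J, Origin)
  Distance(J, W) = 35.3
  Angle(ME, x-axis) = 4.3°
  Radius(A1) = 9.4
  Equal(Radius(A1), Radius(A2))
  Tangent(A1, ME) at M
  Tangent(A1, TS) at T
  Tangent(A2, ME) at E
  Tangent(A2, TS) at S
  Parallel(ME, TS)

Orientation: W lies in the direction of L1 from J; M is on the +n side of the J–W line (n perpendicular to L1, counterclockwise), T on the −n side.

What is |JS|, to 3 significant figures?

36.5

The slot axis is L1's direction at 4.3°, so u = (cos 4.3°, sin 4.3°) = (0.997, 0.0750) and n = (−sin 4.3°, cos 4.3°) = (-0.0750, 0.997). J is at the origin and W lies 35.3 along u from J, so W = 35.3·u = (35.2, 2.65). Tangency of A1 to both parallel lines with radius 9.4 puts M and T at J ± 9.4·n: M = (-0.705, 9.37), T = (0.705, -9.37). Equal radii place E and S the same way about W: E = W + 9.4·n = (34.5, 12.0), S = W − 9.4·n = (35.9, -6.73). Then |JS| = |S − J| = 36.5.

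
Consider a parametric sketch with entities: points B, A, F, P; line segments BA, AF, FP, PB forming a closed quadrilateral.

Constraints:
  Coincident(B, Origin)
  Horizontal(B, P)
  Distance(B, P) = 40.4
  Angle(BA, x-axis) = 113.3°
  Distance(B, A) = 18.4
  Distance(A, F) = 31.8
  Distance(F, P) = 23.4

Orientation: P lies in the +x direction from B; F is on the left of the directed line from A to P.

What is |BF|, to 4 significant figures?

29.94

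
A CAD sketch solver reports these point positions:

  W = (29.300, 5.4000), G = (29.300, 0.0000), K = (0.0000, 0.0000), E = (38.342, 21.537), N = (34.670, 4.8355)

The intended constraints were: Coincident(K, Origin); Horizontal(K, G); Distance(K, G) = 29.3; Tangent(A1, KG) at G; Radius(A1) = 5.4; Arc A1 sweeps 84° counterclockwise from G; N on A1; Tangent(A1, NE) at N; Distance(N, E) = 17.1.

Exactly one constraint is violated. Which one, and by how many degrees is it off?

Tangent(A1, NE) at N — off by 6.40°.

K = (0.00, 0.00) ✓; K.y = 0.00, G.y = 0.00 ✓; |KG| = 29.30 ✓; ∠(WG, GK) = 90.00° ✓; |WG| = 5.400 ✓; bearing(W→N) − bearing(W→G) = 84.00° ✓; |WN| = 5.400 ✓; ∠(WN, NE) = 96.40° ✗; |NE| = 17.10 ✓.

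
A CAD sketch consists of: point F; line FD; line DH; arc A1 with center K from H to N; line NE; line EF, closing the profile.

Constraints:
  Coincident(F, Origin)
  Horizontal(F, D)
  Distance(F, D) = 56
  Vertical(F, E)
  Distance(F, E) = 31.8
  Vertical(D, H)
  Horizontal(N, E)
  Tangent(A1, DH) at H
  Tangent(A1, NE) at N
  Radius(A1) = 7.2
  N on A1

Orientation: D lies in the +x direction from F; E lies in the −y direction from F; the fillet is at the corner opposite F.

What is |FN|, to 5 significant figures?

58.247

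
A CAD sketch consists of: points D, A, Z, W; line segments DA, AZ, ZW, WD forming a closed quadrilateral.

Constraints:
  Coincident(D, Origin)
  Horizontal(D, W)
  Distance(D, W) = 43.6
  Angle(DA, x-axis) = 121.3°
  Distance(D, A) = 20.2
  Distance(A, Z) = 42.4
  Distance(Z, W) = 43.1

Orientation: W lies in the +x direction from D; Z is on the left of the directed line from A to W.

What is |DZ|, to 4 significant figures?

46.94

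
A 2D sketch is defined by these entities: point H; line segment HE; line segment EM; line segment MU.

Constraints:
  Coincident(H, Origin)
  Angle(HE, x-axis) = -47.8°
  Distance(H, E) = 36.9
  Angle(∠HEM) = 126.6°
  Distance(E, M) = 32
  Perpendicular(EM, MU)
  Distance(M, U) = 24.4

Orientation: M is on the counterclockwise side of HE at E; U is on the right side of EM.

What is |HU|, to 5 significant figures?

76.385

∠HEM = 126.6°, so EM runs at -47.8° + (180° − 126.6°) = 5.6000° from the x-axis; with |EM| = 32.0, M = E + 32.0·(cos 5.6000°, sin 5.6000°) = (56.634, -24.213). EM is perpendicular to MU; with |MU| = 24.4 on the right of EM, U = M + 24.4·(0.097583, -0.99523) = (59.015, -48.497). Then |HU| = |U − H| = 76.385.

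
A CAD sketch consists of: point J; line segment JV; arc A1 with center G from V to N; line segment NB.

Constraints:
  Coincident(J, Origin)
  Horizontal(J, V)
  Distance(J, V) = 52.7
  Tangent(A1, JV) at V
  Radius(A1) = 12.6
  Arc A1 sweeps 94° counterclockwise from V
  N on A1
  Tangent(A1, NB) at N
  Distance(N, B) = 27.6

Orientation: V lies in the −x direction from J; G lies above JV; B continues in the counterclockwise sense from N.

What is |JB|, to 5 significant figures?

58.742

On A1, V sits at bearing -90° from G; a 94° counterclockwise sweep puts N at bearing 4°, so N = G + 12.6·(cos 4°, sin 4°) = (-40.131, 13.479). A1 meets NB tangentially, so GN is at right angles to NB, so NB runs along (−sin 4°, cos 4°); with |NB| = 27.6, B = (-42.056, 41.012). Then |JB| = |B − J| = 58.742.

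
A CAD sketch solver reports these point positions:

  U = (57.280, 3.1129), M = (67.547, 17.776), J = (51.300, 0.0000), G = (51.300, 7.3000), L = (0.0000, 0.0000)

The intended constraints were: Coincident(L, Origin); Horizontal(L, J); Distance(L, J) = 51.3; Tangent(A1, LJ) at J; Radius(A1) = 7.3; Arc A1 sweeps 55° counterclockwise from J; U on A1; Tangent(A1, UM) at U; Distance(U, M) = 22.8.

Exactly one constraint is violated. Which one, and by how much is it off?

Distance(U, M) = 22.8 — off by 4.90.

L = (0.00, 0.00) ✓; L.y = 0.00, J.y = 0.00 ✓; |LJ| = 51.30 ✓; ∠(GJ, JL) = 90.00° ✓; |GJ| = 7.300 ✓; bearing(G→U) − bearing(G→J) = 55.00° ✓; |GU| = 7.300 ✓; ∠(GU, UM) = 90.00° ✓; |UM| = 17.90 ✗.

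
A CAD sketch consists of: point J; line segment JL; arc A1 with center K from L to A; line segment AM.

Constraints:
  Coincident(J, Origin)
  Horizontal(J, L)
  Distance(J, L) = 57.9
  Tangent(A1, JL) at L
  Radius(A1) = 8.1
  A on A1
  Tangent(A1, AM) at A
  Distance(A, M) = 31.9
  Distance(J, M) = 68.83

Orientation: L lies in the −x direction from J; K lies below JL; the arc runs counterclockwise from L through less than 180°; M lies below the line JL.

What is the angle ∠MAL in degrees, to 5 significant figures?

125.65°

J is at the origin; J and L share the same y with |JL| = 57.9 and L on the −x side, so L = (-57.900, 0.0000). Tangency of A1 to JL means the radius KL is perpendicular to JL, so K = L + (0, -8.1) = (-57.900, -8.1000). Since KA ⟂ AM (tangency), |KM| = √(8.1² + 31.9²) = 32.912 regardless of where A sits on A1. So M lies on both circle(J, 68.83) and circle(K, 32.912); the below-JL intersection is M = (-55.350, -40.913). A is the foot of the tangent from M: A = (-65.573, -10.696).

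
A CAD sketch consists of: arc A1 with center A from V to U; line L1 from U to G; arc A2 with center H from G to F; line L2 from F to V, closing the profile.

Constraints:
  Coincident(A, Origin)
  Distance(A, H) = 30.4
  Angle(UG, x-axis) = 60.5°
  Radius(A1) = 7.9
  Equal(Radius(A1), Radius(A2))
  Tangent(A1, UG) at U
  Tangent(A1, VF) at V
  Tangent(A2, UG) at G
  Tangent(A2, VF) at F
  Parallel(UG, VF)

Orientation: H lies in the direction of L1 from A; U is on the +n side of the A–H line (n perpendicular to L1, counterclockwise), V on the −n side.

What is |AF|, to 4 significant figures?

31.41

The slot axis is L1's direction at 60.5°, so u = (cos 60.5°, sin 60.5°) = (0.4924, 0.8704) and n = (−sin 60.5°, cos 60.5°) = (-0.8704, 0.4924). A is at the origin and H lies 30.4 along u from A, so H = 30.4·u = (14.97, 26.46). Tangency of A1 to both parallel lines with radius 7.9 puts U and V at A ± 7.9·n: U = (-6.876, 3.890), V = (6.876, -3.890). Equal radii place G and F the same way about H: G = H + 7.9·n = (8.094, 30.35), F = H − 7.9·n = (21.85, 22.57). Then |AF| = |F − A| = 31.41.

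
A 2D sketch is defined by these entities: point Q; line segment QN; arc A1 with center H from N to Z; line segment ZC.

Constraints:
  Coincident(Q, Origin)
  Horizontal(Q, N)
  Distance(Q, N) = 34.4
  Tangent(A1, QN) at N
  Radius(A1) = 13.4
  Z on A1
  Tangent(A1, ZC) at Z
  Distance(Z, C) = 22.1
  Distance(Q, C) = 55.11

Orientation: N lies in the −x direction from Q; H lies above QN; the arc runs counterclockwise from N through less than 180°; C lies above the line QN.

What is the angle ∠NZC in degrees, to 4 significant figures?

114.1°

Q is at the origin; Q and N share the same y with |QN| = 34.4 and N on the −x side, so N = (-34.40, 0.000). Tangency of A1 to QN means the radius HN is perpendicular to QN, so H = N + (0, 13.4) = (-34.40, 13.40). Since HZ ⟂ ZC (tangency), |HC| = √(13.4² + 22.1²) = 25.85 regardless of where Z sits on A1. So C lies on both circle(Q, 55.11) and circle(H, 25.85); the above-QN intersection is C = (-39.13, 38.81). Z is the foot of the tangent from C: Z = (-24.41, 22.33).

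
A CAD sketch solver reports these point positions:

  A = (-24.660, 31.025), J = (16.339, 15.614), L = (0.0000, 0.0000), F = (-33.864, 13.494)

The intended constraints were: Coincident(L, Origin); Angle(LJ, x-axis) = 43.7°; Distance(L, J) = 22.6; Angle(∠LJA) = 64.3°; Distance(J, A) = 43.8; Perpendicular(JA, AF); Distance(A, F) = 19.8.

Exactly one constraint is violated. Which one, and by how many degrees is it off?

Perpendicular(JA, AF) — off by 7.10°.

L = (0.00, 0.00) ✓; LJ at 43.70° ✓; |LJ| = 22.60 ✓; ∠LJA = 64.30° ✓; |JA| = 43.80 ✓; ∠(JA, AF) = 82.90° ✗; |AF| = 19.80 ✓.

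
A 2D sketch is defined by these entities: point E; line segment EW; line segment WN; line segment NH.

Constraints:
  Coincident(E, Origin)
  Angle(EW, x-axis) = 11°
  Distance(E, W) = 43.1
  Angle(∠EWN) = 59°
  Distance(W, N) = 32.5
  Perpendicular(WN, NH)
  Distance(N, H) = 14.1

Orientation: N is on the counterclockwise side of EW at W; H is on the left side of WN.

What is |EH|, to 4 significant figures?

25.06

E is at the origin; EW runs at 11.0° with length 43.1, so W = 43.1·(cos 11.0°, sin 11.0°) = (42.31, 8.224). ∠EWN = 59.0°, so WN runs at 11.0° + (180° − 59.0°) = 132.0° from the x-axis; with |WN| = 32.5, N = W + 32.5·(cos 132.0°, sin 132.0°) = (20.56, 32.38). WN is perpendicular to NH; with |NH| = 14.1 on the left of WN, H = N + 14.1·(-0.7431, -0.6691) = (10.08, 22.94). Then |EH| = |H − E| = 25.06.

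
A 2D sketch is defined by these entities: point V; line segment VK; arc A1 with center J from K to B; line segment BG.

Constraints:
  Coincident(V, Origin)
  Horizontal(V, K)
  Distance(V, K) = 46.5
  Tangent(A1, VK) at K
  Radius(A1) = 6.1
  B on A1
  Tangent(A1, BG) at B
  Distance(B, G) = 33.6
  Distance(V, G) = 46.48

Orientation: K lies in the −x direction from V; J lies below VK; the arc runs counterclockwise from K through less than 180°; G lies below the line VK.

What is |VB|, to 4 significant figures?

52.15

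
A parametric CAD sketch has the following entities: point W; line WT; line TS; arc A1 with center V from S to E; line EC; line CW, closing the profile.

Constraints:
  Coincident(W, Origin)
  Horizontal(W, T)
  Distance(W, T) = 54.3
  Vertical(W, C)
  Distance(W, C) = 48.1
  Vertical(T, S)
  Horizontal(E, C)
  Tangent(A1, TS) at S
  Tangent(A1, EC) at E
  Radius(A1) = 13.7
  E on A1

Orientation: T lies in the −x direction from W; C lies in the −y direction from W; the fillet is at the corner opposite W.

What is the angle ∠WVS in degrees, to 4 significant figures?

139.7°

W is at the origin; WT is horizontal with |WT| = 54.3 and T on the −x side, so T = (-54.30, 0.000). W and C share the same x with |WC| = 48.1 and C on the −y side, so C = (0.000, -48.10). The virtual corner opposite W is at (-54.30, -48.10). A1 meets TS tangentially, so VS is at right angles to TS and since A1 is tangent to EC there, VE ⟂ EC, with radius 13.7, so the center V sits 13.7 in from both sides at V = (-40.60, -34.40). That places the tangent points at S = (-54.30, -34.40) on TS and E = (-40.60, -48.10) on EC. Then cos ∠WVS = VW·VS / (|VW||VS|), giving 139.7°.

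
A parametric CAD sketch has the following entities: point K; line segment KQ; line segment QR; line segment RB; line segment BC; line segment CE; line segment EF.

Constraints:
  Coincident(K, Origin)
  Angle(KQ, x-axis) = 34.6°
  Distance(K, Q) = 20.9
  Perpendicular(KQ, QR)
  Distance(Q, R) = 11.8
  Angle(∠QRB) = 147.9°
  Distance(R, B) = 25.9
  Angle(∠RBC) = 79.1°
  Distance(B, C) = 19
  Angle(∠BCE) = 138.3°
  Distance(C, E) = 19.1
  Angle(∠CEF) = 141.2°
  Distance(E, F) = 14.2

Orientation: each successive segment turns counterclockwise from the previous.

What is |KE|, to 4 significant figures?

8.704

K is at the origin; KQ runs at 34.6° with length 20.9, so Q = (17.20, 11.87). KQ is perpendicular to QR, so QR runs at 124.6°; with |QR| = 11.8, R = (10.50, 21.58). ∠QRB = 147.9° gives RB at 156.7° from the x-axis; with |RB| = 25.9, B = (-13.28, 31.83). ∠RBC = 79.1° gives BC at -102.4° from the x-axis; with |BC| = 19.0, C = (-17.36, 13.27). ∠BCE = 138.3° gives CE at -60.70° from the x-axis; with |CE| = 19.1, E = (-8.018, -3.388). Then |KE| = |E − K| = 8.704.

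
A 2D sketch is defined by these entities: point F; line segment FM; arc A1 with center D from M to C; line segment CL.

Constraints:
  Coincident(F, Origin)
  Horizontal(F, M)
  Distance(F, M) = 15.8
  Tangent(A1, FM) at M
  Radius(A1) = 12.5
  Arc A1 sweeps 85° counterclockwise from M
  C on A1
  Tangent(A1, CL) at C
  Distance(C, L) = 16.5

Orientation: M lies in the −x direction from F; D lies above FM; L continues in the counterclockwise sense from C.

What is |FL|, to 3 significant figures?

27.9

F is at the origin; F and M share the same y with |FM| = 15.8 and M on the −x side, so M = (-15.8, 0.00). The tangent condition forces DM to be normal to FM, so D = M + (0, 12.5) = (-15.8, 12.5). On A1, M sits at bearing -90° from D; an 85° counterclockwise sweep puts C at bearing -5°, so C = D + 12.5·(cos -5°, sin -5°) = (-3.35, 11.4). Tangency of A1 to CL means the radius DC is perpendicular to CL, so CL runs along (−sin -5°, cos -5°); with |CL| = 16.5, L = (-1.91, 27.8). Then |FL| = |L − F| = 27.9.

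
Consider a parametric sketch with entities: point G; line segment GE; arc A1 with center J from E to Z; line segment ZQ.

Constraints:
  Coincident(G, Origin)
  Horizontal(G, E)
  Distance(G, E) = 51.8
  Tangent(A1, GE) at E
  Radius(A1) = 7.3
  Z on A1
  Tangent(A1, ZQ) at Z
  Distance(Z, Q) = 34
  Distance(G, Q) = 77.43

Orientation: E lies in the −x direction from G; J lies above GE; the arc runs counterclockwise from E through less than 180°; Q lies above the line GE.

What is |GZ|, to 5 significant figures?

47.573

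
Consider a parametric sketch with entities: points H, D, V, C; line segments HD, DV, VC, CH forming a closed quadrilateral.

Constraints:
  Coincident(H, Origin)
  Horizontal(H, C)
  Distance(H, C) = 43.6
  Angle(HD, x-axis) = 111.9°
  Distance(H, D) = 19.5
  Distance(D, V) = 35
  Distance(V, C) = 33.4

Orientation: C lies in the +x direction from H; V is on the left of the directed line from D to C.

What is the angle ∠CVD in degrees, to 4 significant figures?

104.2°

Checks: |DV| = 35.00 ✓; |VC| = 33.40 ✓.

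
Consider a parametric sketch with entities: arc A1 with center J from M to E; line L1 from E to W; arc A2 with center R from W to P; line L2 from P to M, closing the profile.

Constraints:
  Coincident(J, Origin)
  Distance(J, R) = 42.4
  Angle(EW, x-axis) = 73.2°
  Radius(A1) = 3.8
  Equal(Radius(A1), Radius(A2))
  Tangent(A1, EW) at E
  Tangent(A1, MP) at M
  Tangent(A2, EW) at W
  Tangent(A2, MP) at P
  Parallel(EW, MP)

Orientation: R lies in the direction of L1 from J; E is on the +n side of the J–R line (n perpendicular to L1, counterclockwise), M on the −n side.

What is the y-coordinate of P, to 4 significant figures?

39.49

The slot axis is L1's direction at 73.2°, so u = (cos 73.2°, sin 73.2°) = (0.2890, 0.9573) and n = (−sin 73.2°, cos 73.2°) = (-0.9573, 0.2890). J is at the origin and R lies 42.4 along u from J, so R = 42.4·u = (12.25, 40.59). Tangency of A1 to both parallel lines with radius 3.8 puts E and M at J ± 3.8·n: E = (-3.638, 1.098), M = (3.638, -1.098). Equal radii place W and P the same way about R: W = R + 3.8·n = (8.617, 41.69), P = R − 3.8·n = (15.89, 39.49). So P.y = 39.49.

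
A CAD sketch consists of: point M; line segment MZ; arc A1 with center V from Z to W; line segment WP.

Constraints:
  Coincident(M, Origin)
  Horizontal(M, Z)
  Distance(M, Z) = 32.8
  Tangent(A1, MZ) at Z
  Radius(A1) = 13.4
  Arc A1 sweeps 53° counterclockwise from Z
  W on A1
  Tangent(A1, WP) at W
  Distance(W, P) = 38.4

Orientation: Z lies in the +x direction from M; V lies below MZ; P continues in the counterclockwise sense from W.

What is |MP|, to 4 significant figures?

36.02

On A1, Z sits at bearing 90° from V; a 53° counterclockwise sweep puts W at bearing 143°, so W = V + 13.4·(cos 143°, sin 143°) = (22.10, -5.336). A1 meets WP tangentially, so VW is at right angles to WP, so WP runs along (−sin 143°, cos 143°); with |WP| = 38.4, P = (-1.011, -36.00). Then |MP| = |P − M| = 36.02.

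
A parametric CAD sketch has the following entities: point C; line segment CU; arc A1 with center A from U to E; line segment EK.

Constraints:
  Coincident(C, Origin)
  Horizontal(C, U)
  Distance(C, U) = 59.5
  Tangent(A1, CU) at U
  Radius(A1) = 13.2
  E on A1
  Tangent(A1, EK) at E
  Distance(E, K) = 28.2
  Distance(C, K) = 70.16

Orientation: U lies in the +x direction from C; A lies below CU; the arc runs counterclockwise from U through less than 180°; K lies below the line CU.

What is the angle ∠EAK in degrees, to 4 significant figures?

64.92°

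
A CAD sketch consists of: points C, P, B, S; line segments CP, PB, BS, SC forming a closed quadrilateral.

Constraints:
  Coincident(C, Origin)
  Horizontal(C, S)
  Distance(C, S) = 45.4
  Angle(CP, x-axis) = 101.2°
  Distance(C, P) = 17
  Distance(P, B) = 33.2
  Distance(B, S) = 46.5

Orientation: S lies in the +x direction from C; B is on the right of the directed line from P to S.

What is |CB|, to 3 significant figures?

16.2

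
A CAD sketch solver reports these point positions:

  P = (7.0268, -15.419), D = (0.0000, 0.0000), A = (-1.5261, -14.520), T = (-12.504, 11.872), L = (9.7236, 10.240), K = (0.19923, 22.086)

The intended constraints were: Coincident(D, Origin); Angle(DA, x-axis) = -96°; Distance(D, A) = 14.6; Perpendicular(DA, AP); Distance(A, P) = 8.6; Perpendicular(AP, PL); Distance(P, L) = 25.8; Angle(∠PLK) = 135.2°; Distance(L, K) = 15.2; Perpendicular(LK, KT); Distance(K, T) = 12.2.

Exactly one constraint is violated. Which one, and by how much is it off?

Distance(K, T) = 12.2 — off by 4.10.

D = (0.00, 0.00) ✓; DA at -96.00° ✓; |DA| = 14.60 ✓; ∠(DA, AP) = 90.00° ✓; |AP| = 8.600 ✓; ∠(AP, PL) = 90.00° ✓; |PL| = 25.80 ✓; ∠PLK = 135.2° ✓; |LK| = 15.20 ✓; ∠(LK, KT) = 90.00° ✓; |KT| = 16.30 ✗.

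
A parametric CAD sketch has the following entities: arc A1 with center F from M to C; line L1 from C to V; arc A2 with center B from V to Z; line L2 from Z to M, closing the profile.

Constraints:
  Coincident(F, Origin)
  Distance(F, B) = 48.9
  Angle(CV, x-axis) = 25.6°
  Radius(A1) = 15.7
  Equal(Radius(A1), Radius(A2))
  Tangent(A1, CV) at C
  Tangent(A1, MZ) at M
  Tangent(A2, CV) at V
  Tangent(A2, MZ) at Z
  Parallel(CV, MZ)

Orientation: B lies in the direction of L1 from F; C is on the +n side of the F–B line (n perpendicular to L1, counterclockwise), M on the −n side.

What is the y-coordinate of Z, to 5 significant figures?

6.9702

The slot axis is L1's direction at 25.6°, so u = (cos 25.6°, sin 25.6°) = (0.90183, 0.43209) and n = (−sin 25.6°, cos 25.6°) = (-0.43209, 0.90183). F is at the origin and B lies 48.9 along u from F, so B = 48.9·u = (44.100, 21.129). Tangency of A1 to both parallel lines with radius 15.7 puts C and M at F ± 15.7·n: C = (-6.7837, 14.159), M = (6.7837, -14.159). Equal radii place V and Z the same way about B: V = B + 15.7·n = (37.316, 35.288), Z = B − 15.7·n = (50.883, 6.9702). So Z.y = 6.9702.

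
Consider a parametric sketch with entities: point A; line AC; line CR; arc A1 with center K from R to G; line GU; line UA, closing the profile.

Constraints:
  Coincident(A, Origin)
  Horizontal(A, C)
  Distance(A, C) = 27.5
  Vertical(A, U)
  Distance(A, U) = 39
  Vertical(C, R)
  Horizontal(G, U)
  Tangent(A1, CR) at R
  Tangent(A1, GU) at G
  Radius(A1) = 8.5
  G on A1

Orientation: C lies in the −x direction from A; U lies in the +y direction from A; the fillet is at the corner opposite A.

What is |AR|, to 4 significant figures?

41.07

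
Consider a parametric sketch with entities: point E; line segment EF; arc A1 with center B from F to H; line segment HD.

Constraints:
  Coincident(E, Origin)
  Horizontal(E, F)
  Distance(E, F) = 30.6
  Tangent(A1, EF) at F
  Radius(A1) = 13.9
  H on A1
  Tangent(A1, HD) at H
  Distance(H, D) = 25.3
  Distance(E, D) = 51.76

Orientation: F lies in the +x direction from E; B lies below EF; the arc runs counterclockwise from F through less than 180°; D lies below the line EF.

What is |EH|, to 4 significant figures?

26.98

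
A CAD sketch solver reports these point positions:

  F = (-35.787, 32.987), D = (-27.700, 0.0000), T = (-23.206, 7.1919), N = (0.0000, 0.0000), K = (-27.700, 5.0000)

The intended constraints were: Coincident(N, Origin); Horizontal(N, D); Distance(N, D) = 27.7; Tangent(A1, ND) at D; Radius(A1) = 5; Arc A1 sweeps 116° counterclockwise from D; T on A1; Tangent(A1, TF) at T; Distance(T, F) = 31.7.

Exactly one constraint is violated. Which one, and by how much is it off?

Distance(T, F) = 31.7 — off by 3.00.

N = (0.00, 0.00) ✓; N.y = 0.00, D.y = 0.00 ✓; |ND| = 27.70 ✓; ∠(KD, DN) = 90.00° ✓; |KD| = 5.000 ✓; bearing(K→T) − bearing(K→D) = 116.0° ✓; |KT| = 5.000 ✓; ∠(KT, TF) = 90.00° ✓; |TF| = 28.70 ✗.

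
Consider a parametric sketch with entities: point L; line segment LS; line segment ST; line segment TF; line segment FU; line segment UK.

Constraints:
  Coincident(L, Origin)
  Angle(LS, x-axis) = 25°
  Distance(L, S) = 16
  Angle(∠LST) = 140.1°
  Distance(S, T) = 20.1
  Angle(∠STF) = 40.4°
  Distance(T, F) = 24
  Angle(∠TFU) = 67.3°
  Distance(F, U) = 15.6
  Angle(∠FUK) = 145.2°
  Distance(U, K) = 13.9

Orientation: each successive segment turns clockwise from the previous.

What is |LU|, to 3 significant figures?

13.4

L is at the origin; LS runs at 25.0° with length 16.0, so S = (14.5, 6.76). ∠LST = 140.1° gives ST at -14.9° from the x-axis; with |ST| = 20.1, T = (33.9, 1.59). ∠STF = 40.4° gives TF at -154° from the x-axis; with |TF| = 24.0, F = (12.3, -8.74). ∠TFU = 67.3° gives FU at 92.8° from the x-axis; with |FU| = 15.6, U = (11.5, 6.84). Then |LU| = |U − L| = 13.4.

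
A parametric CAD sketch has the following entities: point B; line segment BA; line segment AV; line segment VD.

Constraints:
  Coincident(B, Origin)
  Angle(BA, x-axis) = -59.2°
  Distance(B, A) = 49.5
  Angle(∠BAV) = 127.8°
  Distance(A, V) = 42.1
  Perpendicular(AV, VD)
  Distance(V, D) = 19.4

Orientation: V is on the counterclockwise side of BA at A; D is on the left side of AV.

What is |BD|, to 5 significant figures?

75.073

B is at the origin; BA runs at -59.2° with length 49.5, so A = 49.5·(cos -59.2°, sin -59.2°) = (25.346, -42.519). ∠BAV = 127.8°, so AV runs at -59.2° + (180° − 127.8°) = -7.0000° from the x-axis; with |AV| = 42.1, V = A + 42.1·(cos -7.0000°, sin -7.0000°) = (67.132, -47.649). AV is perpendicular to VD; with |VD| = 19.4 on the left of AV, D = V + 19.4·(0.12187, 0.99255) = (69.497, -28.394). Then |BD| = |D − B| = 75.073.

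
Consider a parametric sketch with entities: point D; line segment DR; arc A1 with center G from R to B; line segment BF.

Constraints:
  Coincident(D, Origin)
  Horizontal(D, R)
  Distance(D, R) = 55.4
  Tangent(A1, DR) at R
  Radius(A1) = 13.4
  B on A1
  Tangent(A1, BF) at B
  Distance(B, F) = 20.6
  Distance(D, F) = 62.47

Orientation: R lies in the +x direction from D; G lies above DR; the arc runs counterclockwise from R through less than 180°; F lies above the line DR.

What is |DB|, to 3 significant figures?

68.7

Checks: |GB| = 13.40 ✓; ∠(GB, BF) = 90.00° ✓; |BF| = 20.60 ✓; |DF| = 62.47 ✓.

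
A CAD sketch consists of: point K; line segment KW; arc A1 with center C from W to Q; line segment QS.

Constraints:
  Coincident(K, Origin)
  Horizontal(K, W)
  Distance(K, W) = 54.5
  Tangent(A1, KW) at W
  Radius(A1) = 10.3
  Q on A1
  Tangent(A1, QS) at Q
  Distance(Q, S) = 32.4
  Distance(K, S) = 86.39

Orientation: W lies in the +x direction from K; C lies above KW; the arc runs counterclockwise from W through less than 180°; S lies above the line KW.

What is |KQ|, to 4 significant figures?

63.57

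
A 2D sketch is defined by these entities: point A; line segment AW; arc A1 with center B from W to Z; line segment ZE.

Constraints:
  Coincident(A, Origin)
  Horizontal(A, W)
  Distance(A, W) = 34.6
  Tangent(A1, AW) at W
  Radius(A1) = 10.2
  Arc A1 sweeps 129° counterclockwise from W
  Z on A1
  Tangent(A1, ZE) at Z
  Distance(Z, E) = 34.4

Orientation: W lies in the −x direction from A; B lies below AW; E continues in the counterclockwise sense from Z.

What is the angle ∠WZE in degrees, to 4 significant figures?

115.5°

A is at the origin; AW is horizontal with |AW| = 34.6 and W on the −x side, so W = (-34.60, 0.000). A1 meets AW tangentially, so BW is at right angles to AW, so B = W + (0, -10.2) = (-34.60, -10.20). On A1, W sits at bearing 90° from B; a 129° counterclockwise sweep puts Z at bearing 219°, so Z = B + 10.2·(cos 219°, sin 219°) = (-42.53, -16.62). Tangency of A1 to ZE means the radius BZ is perpendicular to ZE, so ZE runs along (−sin 219°, cos 219°); with |ZE| = 34.4, E = (-20.88, -43.35). Then cos ∠WZE = ZW·ZE / (|ZW||ZE|), giving 115.5°.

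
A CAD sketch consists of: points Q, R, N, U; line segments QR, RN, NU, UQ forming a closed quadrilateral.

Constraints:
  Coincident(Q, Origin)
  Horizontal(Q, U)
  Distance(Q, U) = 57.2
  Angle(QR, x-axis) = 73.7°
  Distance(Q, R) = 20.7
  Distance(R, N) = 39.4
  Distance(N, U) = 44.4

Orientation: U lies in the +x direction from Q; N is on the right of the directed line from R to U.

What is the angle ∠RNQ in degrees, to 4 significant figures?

26.76°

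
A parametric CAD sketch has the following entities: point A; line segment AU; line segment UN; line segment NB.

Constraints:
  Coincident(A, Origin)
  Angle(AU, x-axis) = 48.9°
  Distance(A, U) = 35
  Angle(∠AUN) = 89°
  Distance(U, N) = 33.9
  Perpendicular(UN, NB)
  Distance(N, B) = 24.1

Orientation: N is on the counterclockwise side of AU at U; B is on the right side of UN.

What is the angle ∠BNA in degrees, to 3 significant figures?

136°

∠AUN = 89.0°, so UN runs at 48.9° + (180° − 89.0°) = 140° from the x-axis; with |UN| = 33.9, N = U + 33.9·(cos 140°, sin 140°) = (-2.92, 48.2). UN ⟂ NB; with |NB| = 24.1 on the right of UN, B = N + 24.1·(0.644, 0.765) = (12.6, 66.6). Then cos ∠BNA = NB·NA / (|NB||NA|), giving 136°.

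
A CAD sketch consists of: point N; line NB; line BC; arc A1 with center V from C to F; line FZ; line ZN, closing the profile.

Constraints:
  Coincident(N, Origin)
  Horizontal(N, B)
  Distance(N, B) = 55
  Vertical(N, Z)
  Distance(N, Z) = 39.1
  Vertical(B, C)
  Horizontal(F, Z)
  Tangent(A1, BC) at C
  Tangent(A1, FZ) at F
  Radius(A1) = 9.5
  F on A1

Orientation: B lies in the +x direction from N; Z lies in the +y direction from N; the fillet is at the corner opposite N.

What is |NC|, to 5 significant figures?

62.459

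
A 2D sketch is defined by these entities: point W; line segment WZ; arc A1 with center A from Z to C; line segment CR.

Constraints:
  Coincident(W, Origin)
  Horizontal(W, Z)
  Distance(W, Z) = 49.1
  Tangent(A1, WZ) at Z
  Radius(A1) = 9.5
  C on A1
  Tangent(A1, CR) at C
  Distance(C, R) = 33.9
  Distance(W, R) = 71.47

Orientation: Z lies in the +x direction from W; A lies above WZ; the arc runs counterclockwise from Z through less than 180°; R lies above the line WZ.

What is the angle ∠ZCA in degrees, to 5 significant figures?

43.123°

Checks: W = (0.00, 0.00) ✓; |AZ| = 9.500 ✓; |AC| = 9.500 ✓; ∠(AC, CR) = 90.00° ✓; |CR| = 33.90 ✓; |WR| = 71.47 ✓.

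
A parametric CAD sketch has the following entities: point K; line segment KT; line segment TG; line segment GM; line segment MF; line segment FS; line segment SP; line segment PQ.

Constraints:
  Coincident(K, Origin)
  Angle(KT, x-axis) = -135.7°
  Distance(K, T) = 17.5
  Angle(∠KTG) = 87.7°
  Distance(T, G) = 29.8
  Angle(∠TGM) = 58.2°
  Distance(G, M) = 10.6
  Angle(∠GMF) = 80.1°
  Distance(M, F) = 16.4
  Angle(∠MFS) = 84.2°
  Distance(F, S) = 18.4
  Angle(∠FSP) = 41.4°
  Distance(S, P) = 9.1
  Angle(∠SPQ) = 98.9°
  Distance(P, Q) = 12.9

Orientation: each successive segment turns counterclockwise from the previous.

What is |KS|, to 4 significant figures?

40.36

K is at the origin; KT runs at -135.7° with length 17.5, so T = (-12.52, -12.22). ∠KTG = 87.7° gives TG at -43.40° from the x-axis; with |TG| = 29.8, G = (9.127, -32.70). ∠TGM = 58.2° gives GM at 78.40° from the x-axis; with |GM| = 10.6, M = (11.26, -22.31). ∠GMF = 80.1° gives MF at 178.3° from the x-axis; with |MF| = 16.4, F = (-5.134, -21.83). ∠MFS = 84.2° gives FS at -85.90° from the x-axis; with |FS| = 18.4, S = (-3.819, -40.18). Then |KS| = |S − K| = 40.36.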